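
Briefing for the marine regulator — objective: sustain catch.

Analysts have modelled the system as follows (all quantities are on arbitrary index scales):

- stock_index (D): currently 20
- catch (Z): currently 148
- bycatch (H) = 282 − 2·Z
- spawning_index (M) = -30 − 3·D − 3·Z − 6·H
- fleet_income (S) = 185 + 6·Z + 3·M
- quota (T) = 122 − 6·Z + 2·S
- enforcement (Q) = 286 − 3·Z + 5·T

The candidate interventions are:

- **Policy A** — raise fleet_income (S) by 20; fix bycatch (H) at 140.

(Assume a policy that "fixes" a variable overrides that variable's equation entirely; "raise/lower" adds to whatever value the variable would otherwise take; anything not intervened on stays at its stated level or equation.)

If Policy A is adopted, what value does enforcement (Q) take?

Policy A (S + 20, H := 140):
  D = 20
  Z = 148
  H = 140
  M = -30 − 3·20 − 3·148 − 6·140 = -1374
  S = 185 + 6·148 + 3·(-1374) (+20 from intervention) = -3029
  T = 122 − 6·148 + 2·(-3029) = -6824
  Q = 286 − 3·148 + 5·(-6824) = -34278

-34278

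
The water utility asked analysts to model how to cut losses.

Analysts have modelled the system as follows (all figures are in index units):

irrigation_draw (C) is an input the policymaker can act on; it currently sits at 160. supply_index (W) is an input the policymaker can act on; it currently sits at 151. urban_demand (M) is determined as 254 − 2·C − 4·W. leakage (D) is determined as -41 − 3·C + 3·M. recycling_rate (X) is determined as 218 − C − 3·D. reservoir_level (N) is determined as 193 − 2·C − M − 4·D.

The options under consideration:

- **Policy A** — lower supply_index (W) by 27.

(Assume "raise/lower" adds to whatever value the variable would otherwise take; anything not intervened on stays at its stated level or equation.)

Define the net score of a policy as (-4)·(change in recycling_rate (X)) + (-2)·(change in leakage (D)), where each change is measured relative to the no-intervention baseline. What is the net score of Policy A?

3240

Baseline:
  C = 160
  W = 151
  M = 254 − 2·160 − 4·151 = -670
  D = -41 − 3·160 + 3·(-670) = -2531
  X = 218 − 160 − 3·(-2531) = 7651
Policy A (W − 27):
  C = 160
  W = 151 − 27 = 124
  M = 254 − 2·160 − 4·124 = -562
  D = -41 − 3·160 + 3·(-562) = -2207
  X = 218 − 160 − 3·(-2207) = 6679
ΔX = 6679 − 7651 = -972; ΔD = -2207 − (-2531) = 324
Score = (-4)·(-972) + (-2)·324 = 3240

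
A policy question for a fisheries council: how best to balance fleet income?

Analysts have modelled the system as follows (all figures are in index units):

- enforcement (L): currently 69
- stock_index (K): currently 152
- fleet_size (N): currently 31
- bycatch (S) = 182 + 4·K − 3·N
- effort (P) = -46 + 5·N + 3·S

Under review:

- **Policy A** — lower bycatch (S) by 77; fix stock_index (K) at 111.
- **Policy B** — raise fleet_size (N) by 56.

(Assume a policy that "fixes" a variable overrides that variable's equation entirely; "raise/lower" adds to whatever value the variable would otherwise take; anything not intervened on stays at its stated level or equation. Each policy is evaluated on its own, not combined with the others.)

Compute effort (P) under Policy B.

1976

Policy B (N + 56):
  K = 152
  N = 31 + 56 = 87
  S = 182 + 4·152 − 3·87 = 529
  P = -46 + 5·87 + 3·529 = 1976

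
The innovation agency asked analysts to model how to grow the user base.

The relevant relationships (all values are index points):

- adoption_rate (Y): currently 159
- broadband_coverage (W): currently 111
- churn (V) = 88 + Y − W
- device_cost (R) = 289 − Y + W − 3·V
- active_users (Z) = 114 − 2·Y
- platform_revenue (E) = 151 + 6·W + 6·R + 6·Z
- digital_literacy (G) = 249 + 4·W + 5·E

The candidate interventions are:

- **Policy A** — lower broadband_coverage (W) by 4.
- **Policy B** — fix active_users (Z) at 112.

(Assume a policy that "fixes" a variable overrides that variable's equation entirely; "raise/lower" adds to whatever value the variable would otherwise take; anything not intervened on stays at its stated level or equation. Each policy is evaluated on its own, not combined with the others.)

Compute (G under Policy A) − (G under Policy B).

Policy A (W − 4):
  Y = 159
  W = 111 − 4 = 107
  V = 88 + 159 − 107 = 140
  R = 289 − 159 + 107 − 3·140 = -183
  Z = 114 − 2·159 = -204
  E = 151 + 6·107 + 6·(-183) + 6·(-204) = -1529
  G = 249 + 4·107 + 5·(-1529) = -6968
Policy B (Z := 112):
  Y = 159
  W = 111
  V = 88 + 159 − 111 = 136
  R = 289 − 159 + 111 − 3·136 = -167
  Z = 112
  E = 151 + 6·111 + 6·(-167) + 6·112 = 487
  G = 249 + 4·111 + 5·487 = 3128
G: -6968 − 3128 = -10096

-10096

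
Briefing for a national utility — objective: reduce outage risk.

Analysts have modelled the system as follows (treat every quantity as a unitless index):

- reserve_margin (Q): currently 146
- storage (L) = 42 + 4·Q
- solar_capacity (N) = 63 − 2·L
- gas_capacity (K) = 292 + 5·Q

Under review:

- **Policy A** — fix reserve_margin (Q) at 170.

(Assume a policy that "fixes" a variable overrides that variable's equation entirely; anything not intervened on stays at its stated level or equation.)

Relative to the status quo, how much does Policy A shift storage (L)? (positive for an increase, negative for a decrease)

96

Baseline:
  Q = 146
  L = 42 + 4·146 = 626
Policy A (Q := 170):
  Q = 170
  L = 42 + 4·170 = 722
Change in L: 722 − 626 = 96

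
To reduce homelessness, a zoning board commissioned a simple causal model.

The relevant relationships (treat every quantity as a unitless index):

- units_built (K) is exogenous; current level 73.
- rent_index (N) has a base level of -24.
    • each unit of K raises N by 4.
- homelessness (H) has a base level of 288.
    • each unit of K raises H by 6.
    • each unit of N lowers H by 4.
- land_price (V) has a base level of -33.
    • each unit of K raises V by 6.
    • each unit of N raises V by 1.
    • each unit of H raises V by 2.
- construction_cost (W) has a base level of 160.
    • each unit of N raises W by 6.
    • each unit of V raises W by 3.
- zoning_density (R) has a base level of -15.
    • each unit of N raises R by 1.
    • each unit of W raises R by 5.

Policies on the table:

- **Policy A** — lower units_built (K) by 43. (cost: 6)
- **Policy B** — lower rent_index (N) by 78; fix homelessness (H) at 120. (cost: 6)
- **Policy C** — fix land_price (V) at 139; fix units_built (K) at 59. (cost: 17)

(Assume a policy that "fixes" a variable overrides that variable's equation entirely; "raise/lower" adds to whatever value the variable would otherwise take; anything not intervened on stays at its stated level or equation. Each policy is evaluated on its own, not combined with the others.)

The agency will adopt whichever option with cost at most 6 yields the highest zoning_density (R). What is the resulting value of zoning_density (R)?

19200

Policy A (K − 43):
  K = 73 − 43 = 30
  N = -24 + 4·30 = 96
  H = 288 + 6·30 − 4·96 = 84
  V = -33 + 6·30 + 96 + 2·84 = 411
  W = 160 + 6·96 + 3·411 = 1969
  R = -15 + 96 + 5·1969 = 9926
Policy B (N − 78, H := 120):
  K = 73
  N = -24 + 4·73 (−78 from intervention) = 190
  H = 120
  V = -33 + 6·73 + 190 + 2·120 = 835
  W = 160 + 6·190 + 3·835 = 3805
  R = -15 + 190 + 5·3805 = 19200
Comparing — Policy A: R=9926, Policy B: R=19200. Highest is 19200 (Policy B).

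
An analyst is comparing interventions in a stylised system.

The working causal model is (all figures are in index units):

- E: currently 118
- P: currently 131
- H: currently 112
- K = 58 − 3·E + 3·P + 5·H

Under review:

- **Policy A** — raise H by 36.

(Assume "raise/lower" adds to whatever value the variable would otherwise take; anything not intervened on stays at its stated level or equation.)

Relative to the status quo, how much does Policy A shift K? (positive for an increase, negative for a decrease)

Baseline:
  E = 118
  P = 131
  H = 112
  K = 58 − 3·118 + 3·131 + 5·112 = 657
Policy A (H + 36):
  E = 118
  P = 131
  H = 112 + 36 = 148
  K = 58 − 3·118 + 3·131 + 5·148 = 837
Change in K: 837 − 657 = 180

180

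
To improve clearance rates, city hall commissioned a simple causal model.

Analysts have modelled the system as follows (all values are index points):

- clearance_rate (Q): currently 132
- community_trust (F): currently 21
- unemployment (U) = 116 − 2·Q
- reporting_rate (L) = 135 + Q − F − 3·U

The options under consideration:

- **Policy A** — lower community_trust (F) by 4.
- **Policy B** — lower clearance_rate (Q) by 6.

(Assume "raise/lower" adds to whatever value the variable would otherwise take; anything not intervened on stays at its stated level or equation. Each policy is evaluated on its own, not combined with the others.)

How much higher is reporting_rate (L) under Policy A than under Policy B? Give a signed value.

Policy A (F − 4):
  Q = 132
  F = 21 − 4 = 17
  U = 116 − 2·132 = -148
  L = 135 + 132 − 17 − 3·(-148) = 694
Policy B (Q − 6):
  Q = 132 − 6 = 126
  F = 21
  U = 116 − 2·126 = -136
  L = 135 + 126 − 21 − 3·(-136) = 648
L: 694 − 648 = 46

46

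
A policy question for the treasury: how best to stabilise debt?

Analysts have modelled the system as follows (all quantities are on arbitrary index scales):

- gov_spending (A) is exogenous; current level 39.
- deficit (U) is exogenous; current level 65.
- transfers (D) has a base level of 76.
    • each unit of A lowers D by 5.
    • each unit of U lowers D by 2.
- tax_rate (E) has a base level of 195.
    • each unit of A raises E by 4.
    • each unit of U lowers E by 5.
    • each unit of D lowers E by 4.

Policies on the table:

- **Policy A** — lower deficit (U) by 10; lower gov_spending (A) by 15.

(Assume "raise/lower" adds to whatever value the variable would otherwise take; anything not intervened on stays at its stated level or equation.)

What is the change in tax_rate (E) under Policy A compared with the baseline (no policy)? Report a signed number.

-390

Baseline:
  A = 39
  U = 65
  D = 76 − 5·39 − 2·65 = -249
  E = 195 + 4·39 − 5·65 − 4·(-249) = 1022
Policy A (U − 10, A − 15):
  A = 39 − 15 = 24
  U = 65 − 10 = 55
  D = 76 − 5·24 − 2·55 = -154
  E = 195 + 4·24 − 5·55 − 4·(-154) = 632
Change in E: 632 − 1022 = -390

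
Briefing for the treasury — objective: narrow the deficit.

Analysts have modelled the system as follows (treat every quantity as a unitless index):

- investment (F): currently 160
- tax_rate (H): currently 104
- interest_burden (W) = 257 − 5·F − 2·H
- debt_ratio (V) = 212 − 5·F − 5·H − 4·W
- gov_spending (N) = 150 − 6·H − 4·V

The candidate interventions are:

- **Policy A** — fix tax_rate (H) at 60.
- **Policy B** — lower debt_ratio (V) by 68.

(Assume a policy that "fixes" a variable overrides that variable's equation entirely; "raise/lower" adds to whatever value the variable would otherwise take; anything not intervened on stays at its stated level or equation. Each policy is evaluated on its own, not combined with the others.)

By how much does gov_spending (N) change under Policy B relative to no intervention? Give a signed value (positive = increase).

272

Baseline:
  F = 160
  H = 104
  W = 257 − 5·160 − 2·104 = -751
  V = 212 − 5·160 − 5·104 − 4·(-751) = 1896
  N = 150 − 6·104 − 4·1896 = -8058
Policy B (V − 68):
  F = 160
  H = 104
  W = 257 − 5·160 − 2·104 = -751
  V = 212 − 5·160 − 5·104 − 4·(-751) (−68 from intervention) = 1828
  N = 150 − 6·104 − 4·1828 = -7786
Change in N: -7786 − (-8058) = 272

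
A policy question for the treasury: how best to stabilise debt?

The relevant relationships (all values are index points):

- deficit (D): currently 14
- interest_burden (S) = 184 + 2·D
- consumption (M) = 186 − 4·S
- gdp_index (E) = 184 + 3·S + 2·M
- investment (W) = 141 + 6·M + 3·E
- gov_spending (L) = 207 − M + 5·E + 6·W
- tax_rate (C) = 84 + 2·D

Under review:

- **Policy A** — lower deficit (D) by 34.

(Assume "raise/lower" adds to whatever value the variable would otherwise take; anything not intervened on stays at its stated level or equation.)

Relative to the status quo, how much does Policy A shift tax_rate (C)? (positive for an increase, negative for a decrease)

-68

Baseline:
  D = 14
  C = 84 + 2·14 = 112
Policy A (D − 34):
  D = 14 − 34 = -20
  C = 84 + 2·(-20) = 44
Change in C: 44 − 112 = -68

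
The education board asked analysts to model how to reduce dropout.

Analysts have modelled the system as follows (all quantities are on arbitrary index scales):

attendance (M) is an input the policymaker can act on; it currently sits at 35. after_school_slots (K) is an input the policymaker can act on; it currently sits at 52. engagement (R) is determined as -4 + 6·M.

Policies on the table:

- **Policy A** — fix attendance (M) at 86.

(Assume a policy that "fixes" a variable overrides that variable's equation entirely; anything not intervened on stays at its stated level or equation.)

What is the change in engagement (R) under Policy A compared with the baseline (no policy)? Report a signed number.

306

Baseline:
  M = 35
  R = -4 + 6·35 = 206
Policy A (M := 86):
  M = 86
  R = -4 + 6·86 = 512
Change in R: 512 − 206 = 306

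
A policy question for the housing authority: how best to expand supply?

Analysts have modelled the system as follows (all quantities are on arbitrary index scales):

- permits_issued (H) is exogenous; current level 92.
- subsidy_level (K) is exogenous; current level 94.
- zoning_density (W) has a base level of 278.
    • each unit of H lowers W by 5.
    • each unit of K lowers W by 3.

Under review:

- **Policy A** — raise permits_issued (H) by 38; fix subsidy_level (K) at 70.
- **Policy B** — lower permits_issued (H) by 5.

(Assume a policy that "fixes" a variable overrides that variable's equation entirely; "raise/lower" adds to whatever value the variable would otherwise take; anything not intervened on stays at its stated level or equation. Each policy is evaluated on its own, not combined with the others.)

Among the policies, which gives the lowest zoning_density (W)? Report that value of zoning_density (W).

-582

Policy A (H + 38, K := 70):
  H = 92 + 38 = 130
  K = 70
  W = 278 − 5·130 − 3·70 = -582
Policy B (H − 5):
  H = 92 − 5 = 87
  K = 94
  W = 278 − 5·87 − 3·94 = -439
Comparing — Policy A: W=-582, Policy B: W=-439. Lowest is -582 (Policy A).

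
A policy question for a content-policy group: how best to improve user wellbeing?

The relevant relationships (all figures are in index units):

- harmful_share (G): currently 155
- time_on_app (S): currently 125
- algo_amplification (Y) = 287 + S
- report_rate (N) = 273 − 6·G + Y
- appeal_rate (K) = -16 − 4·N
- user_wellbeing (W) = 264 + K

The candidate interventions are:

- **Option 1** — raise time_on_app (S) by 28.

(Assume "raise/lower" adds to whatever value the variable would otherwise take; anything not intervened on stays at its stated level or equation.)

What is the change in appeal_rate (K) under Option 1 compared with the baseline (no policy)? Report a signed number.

-112

Baseline:
  G = 155
  S = 125
  Y = 287 + 125 = 412
  N = 273 − 6·155 + 412 = -245
  K = -16 − 4·(-245) = 964
Option 1 (S + 28):
  G = 155
  S = 125 + 28 = 153
  Y = 287 + 153 = 440
  N = 273 − 6·155 + 440 = -217
  K = -16 − 4·(-217) = 852
Change in K: 852 − 964 = -112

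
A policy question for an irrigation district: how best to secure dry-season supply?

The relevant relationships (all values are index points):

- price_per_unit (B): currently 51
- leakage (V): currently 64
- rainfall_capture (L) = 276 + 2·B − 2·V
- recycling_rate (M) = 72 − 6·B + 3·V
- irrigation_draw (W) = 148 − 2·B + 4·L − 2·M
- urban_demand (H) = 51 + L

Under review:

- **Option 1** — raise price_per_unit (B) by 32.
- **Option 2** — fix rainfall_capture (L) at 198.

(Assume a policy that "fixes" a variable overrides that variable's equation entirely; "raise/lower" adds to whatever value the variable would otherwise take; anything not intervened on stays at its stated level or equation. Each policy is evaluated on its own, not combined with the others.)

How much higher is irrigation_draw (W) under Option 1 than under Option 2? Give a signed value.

Option 1 (B + 32):
  B = 51 + 32 = 83
  V = 64
  L = 276 + 2·83 − 2·64 = 314
  M = 72 − 6·83 + 3·64 = -234
  W = 148 − 2·83 + 4·314 − 2·(-234) = 1706
Option 2 (L := 198):
  B = 51
  V = 64
  L = 198
  M = 72 − 6·51 + 3·64 = -42
  W = 148 − 2·51 + 4·198 − 2·(-42) = 922
W: 1706 − 922 = 784

784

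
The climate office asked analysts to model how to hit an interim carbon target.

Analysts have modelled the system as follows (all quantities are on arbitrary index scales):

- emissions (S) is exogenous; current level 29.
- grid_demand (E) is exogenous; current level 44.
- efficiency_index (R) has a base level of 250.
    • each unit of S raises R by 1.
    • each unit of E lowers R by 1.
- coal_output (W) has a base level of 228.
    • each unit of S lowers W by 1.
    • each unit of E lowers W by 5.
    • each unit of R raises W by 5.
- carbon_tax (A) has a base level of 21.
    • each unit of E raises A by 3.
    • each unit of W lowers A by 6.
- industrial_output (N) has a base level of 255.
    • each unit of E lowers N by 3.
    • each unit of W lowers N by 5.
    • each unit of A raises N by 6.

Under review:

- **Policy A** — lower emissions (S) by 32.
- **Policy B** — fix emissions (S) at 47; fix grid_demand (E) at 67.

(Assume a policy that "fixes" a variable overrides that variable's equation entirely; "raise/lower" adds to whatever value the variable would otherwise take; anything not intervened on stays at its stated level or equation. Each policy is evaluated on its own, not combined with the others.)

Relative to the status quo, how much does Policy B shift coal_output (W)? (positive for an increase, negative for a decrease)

-158

Baseline:
  S = 29
  E = 44
  R = 250 + 29 − 44 = 235
  W = 228 − 29 − 5·44 + 5·235 = 1154
Policy B (S := 47, E := 67):
  S = 47
  E = 67
  R = 250 + 47 − 67 = 230
  W = 228 − 47 − 5·67 + 5·230 = 996
Change in W: 996 − 1154 = -158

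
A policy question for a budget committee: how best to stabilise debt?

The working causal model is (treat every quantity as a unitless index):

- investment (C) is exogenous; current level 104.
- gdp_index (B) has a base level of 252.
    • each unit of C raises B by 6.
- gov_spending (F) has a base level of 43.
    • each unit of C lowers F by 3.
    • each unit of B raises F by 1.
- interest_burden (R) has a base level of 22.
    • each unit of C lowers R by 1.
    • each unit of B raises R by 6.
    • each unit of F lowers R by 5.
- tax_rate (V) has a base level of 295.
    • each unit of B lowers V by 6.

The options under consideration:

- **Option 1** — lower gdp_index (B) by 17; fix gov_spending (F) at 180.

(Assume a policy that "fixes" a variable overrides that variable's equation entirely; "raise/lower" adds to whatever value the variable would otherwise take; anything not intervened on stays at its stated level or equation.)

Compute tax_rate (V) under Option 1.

Option 1 (B − 17, F := 180):
  C = 104
  B = 252 + 6·104 (−17 from intervention) = 859
  V = 295 − 6·859 = -4859

-4859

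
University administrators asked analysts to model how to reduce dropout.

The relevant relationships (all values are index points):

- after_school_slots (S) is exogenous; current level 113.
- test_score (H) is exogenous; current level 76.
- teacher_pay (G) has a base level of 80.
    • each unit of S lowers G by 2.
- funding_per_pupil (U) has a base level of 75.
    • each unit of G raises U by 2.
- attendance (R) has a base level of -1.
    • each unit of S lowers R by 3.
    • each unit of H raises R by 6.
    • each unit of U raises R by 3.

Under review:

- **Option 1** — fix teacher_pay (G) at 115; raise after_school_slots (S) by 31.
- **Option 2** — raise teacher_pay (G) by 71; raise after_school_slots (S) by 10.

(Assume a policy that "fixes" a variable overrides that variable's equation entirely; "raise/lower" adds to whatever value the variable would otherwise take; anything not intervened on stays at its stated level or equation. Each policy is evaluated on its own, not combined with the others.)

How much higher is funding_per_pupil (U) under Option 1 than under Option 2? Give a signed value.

Option 1 (G := 115, S + 31):
  S = 113 + 31 = 144
  G = 115
  U = 75 + 2·115 = 305
Option 2 (G + 71, S + 10):
  S = 113 + 10 = 123
  G = 80 − 2·123 (+71 from intervention) = -95
  U = 75 + 2·(-95) = -115
U: 305 − (-115) = 420

420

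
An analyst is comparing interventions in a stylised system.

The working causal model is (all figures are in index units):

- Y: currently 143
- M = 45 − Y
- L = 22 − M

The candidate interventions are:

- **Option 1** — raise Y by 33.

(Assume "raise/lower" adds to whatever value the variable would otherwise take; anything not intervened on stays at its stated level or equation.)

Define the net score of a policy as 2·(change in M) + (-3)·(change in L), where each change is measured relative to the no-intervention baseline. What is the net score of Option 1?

Baseline:
  Y = 143
  M = 45 − 143 = -98
  L = 22 − (-98) = 120
Option 1 (Y + 33):
  Y = 143 + 33 = 176
  M = 45 − 176 = -131
  L = 22 − (-131) = 153
ΔM = -131 − (-98) = -33; ΔL = 153 − 120 = 33
Score = 2·(-33) + (-3)·33 = -165

-165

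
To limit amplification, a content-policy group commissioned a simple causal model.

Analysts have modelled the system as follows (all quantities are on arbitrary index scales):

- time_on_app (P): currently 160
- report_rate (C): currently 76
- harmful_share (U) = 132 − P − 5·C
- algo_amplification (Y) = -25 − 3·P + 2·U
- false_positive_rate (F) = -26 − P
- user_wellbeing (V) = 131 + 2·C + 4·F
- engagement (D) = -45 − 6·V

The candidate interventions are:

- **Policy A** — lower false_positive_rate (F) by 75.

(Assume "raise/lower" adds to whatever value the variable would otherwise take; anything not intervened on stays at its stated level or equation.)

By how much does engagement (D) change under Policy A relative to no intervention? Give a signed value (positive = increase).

1800

Baseline:
  P = 160
  C = 76
  F = -26 − 160 = -186
  V = 131 + 2·76 + 4·(-186) = -461
  D = -45 − 6·(-461) = 2721
Policy A (F − 75):
  P = 160
  C = 76
  F = -26 − 160 (−75 from intervention) = -261
  V = 131 + 2·76 + 4·(-261) = -761
  D = -45 − 6·(-761) = 4521
Change in D: 4521 − 2721 = 1800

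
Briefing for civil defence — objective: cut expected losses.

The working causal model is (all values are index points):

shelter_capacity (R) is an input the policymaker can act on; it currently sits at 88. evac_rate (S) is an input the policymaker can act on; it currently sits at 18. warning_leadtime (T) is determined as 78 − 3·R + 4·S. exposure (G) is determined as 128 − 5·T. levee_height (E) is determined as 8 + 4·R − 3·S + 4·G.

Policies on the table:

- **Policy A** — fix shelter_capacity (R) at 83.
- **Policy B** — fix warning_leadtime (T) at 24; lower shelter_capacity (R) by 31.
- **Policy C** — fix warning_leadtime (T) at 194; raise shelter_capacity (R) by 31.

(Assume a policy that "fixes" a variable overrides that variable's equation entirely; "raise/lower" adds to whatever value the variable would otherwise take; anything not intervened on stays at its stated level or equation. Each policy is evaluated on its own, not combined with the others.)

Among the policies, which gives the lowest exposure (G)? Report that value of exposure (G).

-842

Policy A (R := 83):
  R = 83
  S = 18
  T = 78 − 3·83 + 4·18 = -99
  G = 128 − 5·(-99) = 623
Policy B (T := 24, R − 31):
  R = 88 − 31 = 57
  S = 18
  T = 24
  G = 128 − 5·24 = 8
Policy C (T := 194, R + 31):
  R = 88 + 31 = 119
  S = 18
  T = 194
  G = 128 − 5·194 = -842
Comparing — Policy A: G=623, Policy B: G=8, Policy C: G=-842. Lowest is -842 (Policy C).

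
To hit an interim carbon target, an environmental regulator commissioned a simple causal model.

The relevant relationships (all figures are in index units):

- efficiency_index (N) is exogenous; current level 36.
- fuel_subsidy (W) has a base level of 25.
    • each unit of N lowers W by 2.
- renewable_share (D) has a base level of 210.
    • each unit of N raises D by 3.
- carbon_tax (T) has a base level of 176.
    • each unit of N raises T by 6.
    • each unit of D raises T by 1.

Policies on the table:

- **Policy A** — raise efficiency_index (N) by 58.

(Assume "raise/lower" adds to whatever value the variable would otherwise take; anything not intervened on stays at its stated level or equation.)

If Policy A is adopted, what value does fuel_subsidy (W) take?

-163

Policy A (N + 58):
  N = 36 + 58 = 94
  W = 25 − 2·94 = -163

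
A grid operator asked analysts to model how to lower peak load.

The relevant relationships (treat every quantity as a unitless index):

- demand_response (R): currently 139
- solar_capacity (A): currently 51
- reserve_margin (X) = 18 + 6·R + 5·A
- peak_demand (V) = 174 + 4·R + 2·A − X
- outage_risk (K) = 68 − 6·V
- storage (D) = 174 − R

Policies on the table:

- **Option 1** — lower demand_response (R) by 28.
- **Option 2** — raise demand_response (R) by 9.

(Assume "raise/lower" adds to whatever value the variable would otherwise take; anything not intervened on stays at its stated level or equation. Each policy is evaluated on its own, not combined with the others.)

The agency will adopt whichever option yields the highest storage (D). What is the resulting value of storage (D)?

63

Option 1 (R − 28):
  R = 139 − 28 = 111
  D = 174 − 111 = 63
Option 2 (R + 9):
  R = 139 + 9 = 148
  D = 174 − 148 = 26
Comparing — Option 1: D=63, Option 2: D=26. Highest is 63 (Option 1).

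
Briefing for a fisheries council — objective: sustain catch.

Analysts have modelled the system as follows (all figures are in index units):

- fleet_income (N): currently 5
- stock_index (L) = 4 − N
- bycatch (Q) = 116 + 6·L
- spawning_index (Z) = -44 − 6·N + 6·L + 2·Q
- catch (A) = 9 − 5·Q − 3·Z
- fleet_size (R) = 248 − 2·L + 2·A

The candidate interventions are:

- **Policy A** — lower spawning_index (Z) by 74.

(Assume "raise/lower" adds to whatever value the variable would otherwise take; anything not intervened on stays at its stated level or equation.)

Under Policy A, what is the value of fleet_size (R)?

Policy A (Z − 74):
  N = 5
  L = 4 − 5 = -1
  Q = 116 + 6·(-1) = 110
  Z = -44 − 6·5 + 6·(-1) + 2·110 (−74 from intervention) = 66
  A = 9 − 5·110 − 3·66 = -739
  R = 248 − 2·(-1) + 2·(-739) = -1228

-1228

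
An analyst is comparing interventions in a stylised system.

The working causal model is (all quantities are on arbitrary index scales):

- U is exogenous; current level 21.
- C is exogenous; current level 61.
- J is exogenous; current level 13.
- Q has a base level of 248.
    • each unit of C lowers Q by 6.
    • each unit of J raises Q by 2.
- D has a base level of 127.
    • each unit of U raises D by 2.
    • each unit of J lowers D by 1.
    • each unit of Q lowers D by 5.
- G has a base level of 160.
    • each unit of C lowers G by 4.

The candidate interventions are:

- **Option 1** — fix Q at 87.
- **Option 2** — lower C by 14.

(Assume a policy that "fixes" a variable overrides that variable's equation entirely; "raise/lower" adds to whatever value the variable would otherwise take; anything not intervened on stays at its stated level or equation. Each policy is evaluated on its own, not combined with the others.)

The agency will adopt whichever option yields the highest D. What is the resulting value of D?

Option 1 (Q := 87):
  U = 21
  C = 61
  J = 13
  Q = 87
  D = 127 + 2·21 − 13 − 5·87 = -279
Option 2 (C − 14):
  U = 21
  C = 61 − 14 = 47
  J = 13
  Q = 248 − 6·47 + 2·13 = -8
  D = 127 + 2·21 − 13 − 5·(-8) = 196
Comparing — Option 1: D=-279, Option 2: D=196. Highest is 196 (Option 2).

196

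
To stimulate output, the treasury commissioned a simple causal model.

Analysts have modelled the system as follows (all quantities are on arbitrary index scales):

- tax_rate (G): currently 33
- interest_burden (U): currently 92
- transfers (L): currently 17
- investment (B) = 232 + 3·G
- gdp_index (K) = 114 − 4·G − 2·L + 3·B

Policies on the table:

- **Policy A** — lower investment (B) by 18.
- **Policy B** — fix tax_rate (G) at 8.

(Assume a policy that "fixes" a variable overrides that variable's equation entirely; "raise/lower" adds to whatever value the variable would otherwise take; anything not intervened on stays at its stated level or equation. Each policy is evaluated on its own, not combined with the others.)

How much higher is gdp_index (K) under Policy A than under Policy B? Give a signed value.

Policy A (B − 18):
  G = 33
  L = 17
  B = 232 + 3·33 (−18 from intervention) = 313
  K = 114 − 4·33 − 2·17 + 3·313 = 887
Policy B (G := 8):
  G = 8
  L = 17
  B = 232 + 3·8 = 256
  K = 114 − 4·8 − 2·17 + 3·256 = 816
K: 887 − 816 = 71

71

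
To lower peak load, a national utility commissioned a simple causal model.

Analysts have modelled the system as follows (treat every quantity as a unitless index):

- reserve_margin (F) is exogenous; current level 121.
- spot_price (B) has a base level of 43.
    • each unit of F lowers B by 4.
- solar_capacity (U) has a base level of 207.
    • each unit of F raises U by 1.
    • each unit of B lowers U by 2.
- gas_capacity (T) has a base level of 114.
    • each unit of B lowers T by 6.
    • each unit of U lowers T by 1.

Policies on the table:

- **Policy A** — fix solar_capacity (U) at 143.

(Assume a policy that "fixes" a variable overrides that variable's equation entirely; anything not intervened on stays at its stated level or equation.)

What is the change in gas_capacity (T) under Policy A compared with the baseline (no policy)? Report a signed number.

1067

Baseline:
  F = 121
  B = 43 − 4·121 = -441
  U = 207 + 121 − 2·(-441) = 1210
  T = 114 − 6·(-441) − 1210 = 1550
Policy A (U := 143):
  F = 121
  B = 43 − 4·121 = -441
  U = 143
  T = 114 − 6·(-441) − 143 = 2617
Change in T: 2617 − 1550 = 1067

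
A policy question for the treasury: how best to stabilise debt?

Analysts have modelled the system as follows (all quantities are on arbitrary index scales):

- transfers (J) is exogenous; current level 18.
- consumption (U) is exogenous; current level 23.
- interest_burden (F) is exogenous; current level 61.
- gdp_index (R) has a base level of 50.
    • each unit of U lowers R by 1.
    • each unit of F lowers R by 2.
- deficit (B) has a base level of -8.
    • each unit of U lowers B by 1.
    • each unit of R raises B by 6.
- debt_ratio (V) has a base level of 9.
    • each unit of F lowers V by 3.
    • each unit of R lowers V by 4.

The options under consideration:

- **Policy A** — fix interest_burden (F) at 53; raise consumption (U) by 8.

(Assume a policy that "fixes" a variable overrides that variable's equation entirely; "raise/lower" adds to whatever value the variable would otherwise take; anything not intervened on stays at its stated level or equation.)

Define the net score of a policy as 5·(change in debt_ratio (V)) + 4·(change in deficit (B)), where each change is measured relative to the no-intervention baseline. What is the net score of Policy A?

Baseline:
  U = 23
  F = 61
  R = 50 − 23 − 2·61 = -95
  B = -8 − 23 + 6·(-95) = -601
  V = 9 − 3·61 − 4·(-95) = 206
Policy A (F := 53, U + 8):
  U = 23 + 8 = 31
  F = 53
  R = 50 − 31 − 2·53 = -87
  B = -8 − 31 + 6·(-87) = -561
  V = 9 − 3·53 − 4·(-87) = 198
ΔV = 198 − 206 = -8; ΔB = -561 − (-601) = 40
Score = 5·(-8) + 4·40 = 120

120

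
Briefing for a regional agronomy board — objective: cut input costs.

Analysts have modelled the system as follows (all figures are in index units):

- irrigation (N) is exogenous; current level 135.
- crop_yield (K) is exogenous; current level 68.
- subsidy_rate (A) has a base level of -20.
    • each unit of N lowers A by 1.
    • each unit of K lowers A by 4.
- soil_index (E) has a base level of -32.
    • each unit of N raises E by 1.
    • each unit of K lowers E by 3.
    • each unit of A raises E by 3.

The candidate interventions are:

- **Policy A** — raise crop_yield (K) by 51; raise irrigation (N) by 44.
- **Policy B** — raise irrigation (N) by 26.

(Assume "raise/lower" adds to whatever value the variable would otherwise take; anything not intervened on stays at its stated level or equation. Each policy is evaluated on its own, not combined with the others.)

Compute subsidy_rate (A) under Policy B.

Policy B (N + 26):
  N = 135 + 26 = 161
  K = 68
  A = -20 − 161 − 4·68 = -453

-453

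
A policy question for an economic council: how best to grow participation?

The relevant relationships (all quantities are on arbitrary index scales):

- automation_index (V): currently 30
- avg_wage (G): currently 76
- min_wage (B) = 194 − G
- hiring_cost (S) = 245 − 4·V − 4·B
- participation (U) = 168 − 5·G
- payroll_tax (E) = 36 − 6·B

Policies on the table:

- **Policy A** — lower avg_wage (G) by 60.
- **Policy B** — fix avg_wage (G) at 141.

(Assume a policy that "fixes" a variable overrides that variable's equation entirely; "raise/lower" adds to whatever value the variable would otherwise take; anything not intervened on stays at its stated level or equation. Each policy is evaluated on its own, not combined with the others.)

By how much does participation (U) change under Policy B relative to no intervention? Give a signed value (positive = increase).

Baseline:
  G = 76
  U = 168 − 5·76 = -212
Policy B (G := 141):
  G = 141
  U = 168 − 5·141 = -537
Change in U: -537 − (-212) = -325

-325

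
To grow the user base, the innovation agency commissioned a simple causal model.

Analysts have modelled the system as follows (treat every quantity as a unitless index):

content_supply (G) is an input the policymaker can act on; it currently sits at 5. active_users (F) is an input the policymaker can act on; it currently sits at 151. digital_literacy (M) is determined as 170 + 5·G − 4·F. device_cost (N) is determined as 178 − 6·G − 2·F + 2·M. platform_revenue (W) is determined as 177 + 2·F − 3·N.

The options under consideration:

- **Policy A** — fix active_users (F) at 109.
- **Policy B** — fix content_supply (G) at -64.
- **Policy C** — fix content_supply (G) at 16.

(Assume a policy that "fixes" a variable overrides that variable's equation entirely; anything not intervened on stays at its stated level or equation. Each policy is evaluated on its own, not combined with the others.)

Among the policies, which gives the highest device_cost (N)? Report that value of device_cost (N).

Policy A (F := 109):
  G = 5
  F = 109
  M = 170 + 5·5 − 4·109 = -241
  N = 178 − 6·5 − 2·109 + 2·(-241) = -552
Policy B (G := -64):
  G = -64
  F = 151
  M = 170 + 5·(-64) − 4·151 = -754
  N = 178 − 6·(-64) − 2·151 + 2·(-754) = -1248
Policy C (G := 16):
  G = 16
  F = 151
  M = 170 + 5·16 − 4·151 = -354
  N = 178 − 6·16 − 2·151 + 2·(-354) = -928
Comparing — Policy A: N=-552, Policy B: N=-1248, Policy C: N=-928. Highest is -552 (Policy A).

-552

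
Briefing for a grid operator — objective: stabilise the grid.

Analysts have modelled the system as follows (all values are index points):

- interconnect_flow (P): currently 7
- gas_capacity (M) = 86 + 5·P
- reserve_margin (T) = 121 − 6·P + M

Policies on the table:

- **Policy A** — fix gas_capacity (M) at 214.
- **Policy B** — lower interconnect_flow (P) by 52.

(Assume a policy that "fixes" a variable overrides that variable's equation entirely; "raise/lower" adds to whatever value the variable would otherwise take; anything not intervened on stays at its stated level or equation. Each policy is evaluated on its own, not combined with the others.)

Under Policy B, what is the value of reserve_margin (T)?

Policy B (P − 52):
  P = 7 − 52 = -45
  M = 86 + 5·(-45) = -139
  T = 121 − 6·(-45) + (-139) = 252

252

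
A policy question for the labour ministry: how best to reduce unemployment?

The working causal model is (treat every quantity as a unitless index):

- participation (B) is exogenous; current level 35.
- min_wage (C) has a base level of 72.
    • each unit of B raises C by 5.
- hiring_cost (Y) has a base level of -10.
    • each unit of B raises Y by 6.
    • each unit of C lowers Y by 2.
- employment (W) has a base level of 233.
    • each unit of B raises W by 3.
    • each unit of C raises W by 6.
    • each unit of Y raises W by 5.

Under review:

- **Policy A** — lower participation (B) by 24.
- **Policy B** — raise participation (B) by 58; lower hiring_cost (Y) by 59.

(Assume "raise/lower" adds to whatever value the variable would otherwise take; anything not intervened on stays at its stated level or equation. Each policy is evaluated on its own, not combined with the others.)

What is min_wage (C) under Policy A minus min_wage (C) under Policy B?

-410

Policy A (B − 24):
  B = 35 − 24 = 11
  C = 72 + 5·11 = 127
Policy B (B + 58, Y − 59):
  B = 35 + 58 = 93
  C = 72 + 5·93 = 537
C: 127 − 537 = -410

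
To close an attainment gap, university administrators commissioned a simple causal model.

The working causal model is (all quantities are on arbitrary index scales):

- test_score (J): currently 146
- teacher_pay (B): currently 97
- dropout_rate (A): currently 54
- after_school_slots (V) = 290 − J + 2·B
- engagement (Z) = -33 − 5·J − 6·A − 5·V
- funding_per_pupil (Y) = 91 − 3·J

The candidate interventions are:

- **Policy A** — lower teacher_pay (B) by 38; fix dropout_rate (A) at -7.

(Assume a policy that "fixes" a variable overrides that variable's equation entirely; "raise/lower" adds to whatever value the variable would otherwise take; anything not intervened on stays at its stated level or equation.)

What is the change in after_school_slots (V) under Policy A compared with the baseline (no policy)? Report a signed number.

-76

Baseline:
  J = 146
  B = 97
  V = 290 − 146 + 2·97 = 338
Policy A (B − 38, A := -7):
  J = 146
  B = 97 − 38 = 59
  V = 290 − 146 + 2·59 = 262
Change in V: 262 − 338 = -76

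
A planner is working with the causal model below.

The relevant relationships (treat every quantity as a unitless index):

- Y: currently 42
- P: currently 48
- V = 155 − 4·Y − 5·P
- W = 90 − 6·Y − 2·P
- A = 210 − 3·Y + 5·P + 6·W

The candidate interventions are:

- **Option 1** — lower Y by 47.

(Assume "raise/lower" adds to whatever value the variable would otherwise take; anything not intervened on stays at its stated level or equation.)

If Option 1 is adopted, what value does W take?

Option 1 (Y − 47):
  Y = 42 − 47 = -5
  P = 48
  W = 90 − 6·(-5) − 2·48 = 24

24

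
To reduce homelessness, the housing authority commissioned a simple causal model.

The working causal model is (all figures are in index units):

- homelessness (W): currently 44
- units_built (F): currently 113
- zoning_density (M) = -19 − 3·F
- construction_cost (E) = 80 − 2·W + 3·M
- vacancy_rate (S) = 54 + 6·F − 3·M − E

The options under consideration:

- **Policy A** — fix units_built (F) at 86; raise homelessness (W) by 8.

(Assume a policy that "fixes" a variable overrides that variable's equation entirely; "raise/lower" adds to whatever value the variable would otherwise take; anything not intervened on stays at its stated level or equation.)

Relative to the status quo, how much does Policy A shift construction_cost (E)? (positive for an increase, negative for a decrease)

227

Baseline:
  W = 44
  F = 113
  M = -19 − 3·113 = -358
  E = 80 − 2·44 + 3·(-358) = -1082
Policy A (F := 86, W + 8):
  W = 44 + 8 = 52
  F = 86
  M = -19 − 3·86 = -277
  E = 80 − 2·52 + 3·(-277) = -855
Change in E: -855 − (-1082) = 227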